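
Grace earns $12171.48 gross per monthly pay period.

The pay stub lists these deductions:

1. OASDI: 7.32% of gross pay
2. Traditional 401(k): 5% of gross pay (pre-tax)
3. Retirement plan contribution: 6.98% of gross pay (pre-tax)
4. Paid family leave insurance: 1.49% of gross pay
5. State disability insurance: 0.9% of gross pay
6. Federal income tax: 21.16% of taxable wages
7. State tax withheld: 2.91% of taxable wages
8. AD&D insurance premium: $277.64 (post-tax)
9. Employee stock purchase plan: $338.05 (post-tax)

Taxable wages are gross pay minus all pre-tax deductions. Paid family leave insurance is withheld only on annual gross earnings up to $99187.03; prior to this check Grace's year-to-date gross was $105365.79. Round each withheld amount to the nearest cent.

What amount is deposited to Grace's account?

$6518.46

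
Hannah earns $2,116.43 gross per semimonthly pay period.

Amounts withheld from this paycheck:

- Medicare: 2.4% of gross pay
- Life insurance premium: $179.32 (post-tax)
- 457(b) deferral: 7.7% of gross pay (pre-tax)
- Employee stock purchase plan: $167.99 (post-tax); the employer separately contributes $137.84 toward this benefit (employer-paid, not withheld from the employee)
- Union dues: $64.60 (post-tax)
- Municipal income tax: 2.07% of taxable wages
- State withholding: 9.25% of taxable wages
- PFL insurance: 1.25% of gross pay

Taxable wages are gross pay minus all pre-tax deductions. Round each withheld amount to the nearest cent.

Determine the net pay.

$1,243.16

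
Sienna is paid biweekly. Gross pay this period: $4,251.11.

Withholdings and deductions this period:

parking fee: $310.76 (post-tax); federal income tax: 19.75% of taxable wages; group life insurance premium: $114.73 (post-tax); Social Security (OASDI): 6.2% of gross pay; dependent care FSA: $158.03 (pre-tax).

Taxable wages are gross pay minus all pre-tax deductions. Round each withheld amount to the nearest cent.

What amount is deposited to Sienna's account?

$2,595.64

Dependent care FSA: $158.03
Taxable wages = $4,251.11 − $158.03 = $4,093.08
Federal income tax: $4,093.08 × 0.1975 = $808.38
Social Security (OASDI): $4,251.11 × 0.062 = $263.57
Parking fee: $310.76
Group life insurance premium: $114.73
Total deductions = $158.03 + $808.38 + $263.57 + $310.76 + $114.73 = $1,655.47
Net pay = $4,251.11 − $1,655.47 = $2,595.64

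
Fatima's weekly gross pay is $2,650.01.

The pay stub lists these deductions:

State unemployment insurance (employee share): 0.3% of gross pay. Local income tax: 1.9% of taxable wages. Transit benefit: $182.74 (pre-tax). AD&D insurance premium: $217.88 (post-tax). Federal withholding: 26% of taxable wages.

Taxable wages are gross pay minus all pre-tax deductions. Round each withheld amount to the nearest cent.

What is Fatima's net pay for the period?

Transit benefit: $182.74
Taxable wages = $2,650.01 − $182.74 = $2,467.27
Federal withholding: $2,467.27 × 0.26 = $641.49
Local income tax: $2,467.27 × 0.019 = $46.88
State unemployment insurance (employee share): $2,650.01 × 0.003 = $7.95
AD&D insurance premium: $217.88
Total deductions = $182.74 + $641.49 + $46.88 + $7.95 + $217.88 = $1,096.94
Net pay = $2,650.01 − $1,096.94 = $1,553.07

$1,553.07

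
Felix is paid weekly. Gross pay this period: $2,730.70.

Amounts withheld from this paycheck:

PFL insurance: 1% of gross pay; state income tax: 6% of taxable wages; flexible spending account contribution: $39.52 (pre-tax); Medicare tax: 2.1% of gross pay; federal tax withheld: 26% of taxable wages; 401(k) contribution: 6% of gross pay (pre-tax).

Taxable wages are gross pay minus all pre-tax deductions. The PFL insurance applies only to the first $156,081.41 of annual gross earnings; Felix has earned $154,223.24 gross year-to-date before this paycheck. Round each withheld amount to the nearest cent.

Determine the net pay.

401(k) contribution: $2,730.70 × 0.06 = $163.84
Flexible spending account contribution: $39.52
Pre-tax total = $163.84 + $39.52 = $203.36
Taxable wages = $2,730.70 − $203.36 = $2,527.34
State income tax: $2,527.34 × 0.06 = $151.64
Federal tax withheld: $2,527.34 × 0.26 = $657.11
Medicare tax: $2,730.70 × 0.021 = $57.34
PFL insurance: only $156,081.41 − $154,223.24 = $1,858.17 of this check is subject → $1,858.17 × 0.01 = $18.58
Total deductions = $163.84 + $39.52 + $151.64 + $657.11 + $57.34 + $18.58 = $1,088.03
Net pay = $2,730.70 − $1,088.03 = $1,642.67

$1,642.67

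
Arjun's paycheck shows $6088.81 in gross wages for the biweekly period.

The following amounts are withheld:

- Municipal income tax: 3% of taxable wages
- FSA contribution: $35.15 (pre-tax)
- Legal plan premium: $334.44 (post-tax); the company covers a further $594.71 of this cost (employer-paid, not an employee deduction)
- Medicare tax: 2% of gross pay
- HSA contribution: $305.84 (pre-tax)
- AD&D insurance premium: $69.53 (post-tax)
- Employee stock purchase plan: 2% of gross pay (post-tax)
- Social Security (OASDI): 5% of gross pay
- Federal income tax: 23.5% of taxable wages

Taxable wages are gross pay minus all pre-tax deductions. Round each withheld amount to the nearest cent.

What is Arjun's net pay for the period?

FSA contribution: $35.15
HSA contribution: $305.84
Pre-tax total = $35.15 + $305.84 = $340.99
Taxable wages = $6088.81 − $340.99 = $5747.82
Municipal income tax: $5747.82 × 0.03 = $172.43
Federal income tax: $5747.82 × 0.235 = $1350.74
Medicare tax: $6088.81 × 0.02 = $121.78
Social Security (OASDI): $6088.81 × 0.05 = $304.44
Employee stock purchase plan: $6088.81 × 0.02 = $121.78
Legal plan premium: $334.44
AD&D insurance premium: $69.53
(Employer's $594.71 toward legal plan premium is not withheld from the employee.)
Total deductions = $35.15 + $305.84 + $172.43 + $1350.74 + $121.78 + $304.44 + $121.78 + $334.44 + $69.53 = $2816.13
Net pay = $6088.81 − $2816.13 = $3272.68

$3272.68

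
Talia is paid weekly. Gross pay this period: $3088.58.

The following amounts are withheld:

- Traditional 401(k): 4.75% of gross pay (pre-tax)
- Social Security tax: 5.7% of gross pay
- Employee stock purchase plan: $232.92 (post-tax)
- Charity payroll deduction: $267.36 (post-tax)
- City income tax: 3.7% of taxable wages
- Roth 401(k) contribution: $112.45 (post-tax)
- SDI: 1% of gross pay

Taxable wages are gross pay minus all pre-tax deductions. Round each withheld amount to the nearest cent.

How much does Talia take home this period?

$2013.35

Traditional 401(k): $3088.58 × 0.0475 = $146.71
Taxable wages = $3088.58 − $146.71 = $2941.87
City income tax: $2941.87 × 0.037 = $108.85
SDI: $3088.58 × 0.01 = $30.89
Social Security tax: $3088.58 × 0.057 = $176.05
Employee stock purchase plan: $232.92
Charity payroll deduction: $267.36
Roth 401(k) contribution: $112.45
Total deductions = $146.71 + $108.85 + $30.89 + $176.05 + $232.92 + $267.36 + $112.45 = $1075.23
Net pay = $3088.58 − $1075.23 = $2013.35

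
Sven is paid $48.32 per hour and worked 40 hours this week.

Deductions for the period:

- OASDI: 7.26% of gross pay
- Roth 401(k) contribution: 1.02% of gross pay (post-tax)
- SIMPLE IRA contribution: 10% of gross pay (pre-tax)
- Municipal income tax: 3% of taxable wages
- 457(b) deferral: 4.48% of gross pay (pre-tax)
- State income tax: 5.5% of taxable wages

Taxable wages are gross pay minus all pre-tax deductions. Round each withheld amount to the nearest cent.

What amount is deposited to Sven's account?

$1352.40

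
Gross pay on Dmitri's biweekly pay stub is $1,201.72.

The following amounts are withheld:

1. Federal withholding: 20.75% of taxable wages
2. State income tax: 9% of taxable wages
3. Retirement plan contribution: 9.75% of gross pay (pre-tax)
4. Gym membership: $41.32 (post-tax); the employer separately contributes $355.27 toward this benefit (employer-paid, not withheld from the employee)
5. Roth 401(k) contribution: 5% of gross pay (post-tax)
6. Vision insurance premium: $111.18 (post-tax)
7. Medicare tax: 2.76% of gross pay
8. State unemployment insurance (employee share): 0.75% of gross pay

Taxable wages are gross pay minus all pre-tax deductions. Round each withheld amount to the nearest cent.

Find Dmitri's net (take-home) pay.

Retirement plan contribution: $1,201.72 × 0.0975 = $117.17
Taxable wages = $1,201.72 − $117.17 = $1,084.55
State income tax: $1,084.55 × 0.09 = $97.61
Federal withholding: $1,084.55 × 0.2075 = $225.04
Medicare tax: $1,201.72 × 0.0276 = $33.17
State unemployment insurance (employee share): $1,201.72 × 0.0075 = $9.01
Gym membership: $41.32
Vision insurance premium: $111.18
Roth 401(k) contribution: $1,201.72 × 0.05 = $60.09
(Employer's $355.27 toward gym membership is not withheld from the employee.)
Total deductions = $117.17 + $97.61 + $225.04 + $33.17 + $9.01 + $41.32 + $111.18 + $60.09 = $694.59
Net pay = $1,201.72 − $694.59 = $507.13

$507.13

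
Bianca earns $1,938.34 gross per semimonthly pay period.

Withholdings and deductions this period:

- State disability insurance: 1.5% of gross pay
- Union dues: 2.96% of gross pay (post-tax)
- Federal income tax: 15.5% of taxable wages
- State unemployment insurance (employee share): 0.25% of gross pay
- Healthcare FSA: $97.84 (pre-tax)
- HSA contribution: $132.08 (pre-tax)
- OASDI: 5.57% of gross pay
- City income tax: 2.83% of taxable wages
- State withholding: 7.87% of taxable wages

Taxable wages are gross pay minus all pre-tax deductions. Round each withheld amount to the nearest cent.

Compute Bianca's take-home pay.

$1,061.54

Healthcare FSA: $97.84
HSA contribution: $132.08
Pre-tax total = $97.84 + $132.08 = $229.92
Taxable wages = $1,938.34 − $229.92 = $1,708.42
City income tax: $1,708.42 × 0.0283 = $48.35
State withholding: $1,708.42 × 0.0787 = $134.45
Federal income tax: $1,708.42 × 0.155 = $264.81
State disability insurance: $1,938.34 × 0.015 = $29.08
OASDI: $1,938.34 × 0.0557 = $107.97
State unemployment insurance (employee share): $1,938.34 × 0.0025 = $4.85
Union dues: $1,938.34 × 0.0296 = $57.37
Total deductions = $97.84 + $132.08 + $48.35 + $134.45 + $264.81 + $29.08 + $107.97 + $4.85 + $57.37 = $876.80
Net pay = $1,938.34 − $876.80 = $1,061.54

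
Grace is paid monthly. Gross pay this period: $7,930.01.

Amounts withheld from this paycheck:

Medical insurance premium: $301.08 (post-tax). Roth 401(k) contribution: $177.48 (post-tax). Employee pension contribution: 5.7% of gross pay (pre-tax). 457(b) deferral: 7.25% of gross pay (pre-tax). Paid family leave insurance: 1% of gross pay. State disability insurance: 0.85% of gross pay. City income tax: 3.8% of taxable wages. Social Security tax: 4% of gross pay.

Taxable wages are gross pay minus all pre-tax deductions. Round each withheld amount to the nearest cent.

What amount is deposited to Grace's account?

457(b) deferral: $7,930.01 × 0.0725 = $574.93
Employee pension contribution: $7,930.01 × 0.057 = $452.01
Pre-tax total = $574.93 + $452.01 = $1,026.94
Taxable wages = $7,930.01 − $1,026.94 = $6,903.07
City income tax: $6,903.07 × 0.038 = $262.32
Paid family leave insurance: $7,930.01 × 0.01 = $79.30
State disability insurance: $7,930.01 × 0.0085 = $67.41
Social Security tax: $7,930.01 × 0.04 = $317.20
Roth 401(k) contribution: $177.48
Medical insurance premium: $301.08
Total deductions = $574.93 + $452.01 + $262.32 + $79.30 + $67.41 + $317.20 + $177.48 + $301.08 = $2,231.73
Net pay = $7,930.01 − $2,231.73 = $5,698.28

$5,698.28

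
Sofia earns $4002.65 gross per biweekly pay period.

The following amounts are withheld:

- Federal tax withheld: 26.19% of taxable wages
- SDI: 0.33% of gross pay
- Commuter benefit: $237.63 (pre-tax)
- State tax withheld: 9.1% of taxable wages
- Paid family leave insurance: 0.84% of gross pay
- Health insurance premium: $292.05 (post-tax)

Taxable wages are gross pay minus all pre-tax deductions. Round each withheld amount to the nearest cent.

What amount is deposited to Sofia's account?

Commuter benefit: $237.63
Taxable wages = $4002.65 − $237.63 = $3765.02
State tax withheld: $3765.02 × 0.091 = $342.62
Federal tax withheld: $3765.02 × 0.2619 = $986.06
Paid family leave insurance: $4002.65 × 0.0084 = $33.62
SDI: $4002.65 × 0.0033 = $13.21
Health insurance premium: $292.05
Total deductions = $237.63 + $342.62 + $986.06 + $33.62 + $13.21 + $292.05 = $1905.19
Net pay = $4002.65 − $1905.19 = $2097.46

$2097.46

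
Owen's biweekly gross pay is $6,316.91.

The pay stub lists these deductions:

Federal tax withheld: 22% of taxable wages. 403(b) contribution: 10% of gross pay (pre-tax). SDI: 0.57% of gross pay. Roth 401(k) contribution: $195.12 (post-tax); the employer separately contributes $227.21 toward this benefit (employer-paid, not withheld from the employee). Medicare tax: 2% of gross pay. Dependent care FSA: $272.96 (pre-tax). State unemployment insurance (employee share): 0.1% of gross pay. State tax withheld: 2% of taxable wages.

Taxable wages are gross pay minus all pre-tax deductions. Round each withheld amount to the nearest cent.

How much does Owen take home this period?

$3,749.52

Dependent care FSA: $272.96
403(b) contribution: $6,316.91 × 0.1 = $631.69
Pre-tax total = $272.96 + $631.69 = $904.65
Taxable wages = $6,316.91 − $904.65 = $5,412.26
Federal tax withheld: $5,412.26 × 0.22 = $1,190.70
State tax withheld: $5,412.26 × 0.02 = $108.25
Medicare tax: $6,316.91 × 0.02 = $126.34
State unemployment insurance (employee share): $6,316.91 × 0.001 = $6.32
SDI: $6,316.91 × 0.0057 = $36.01
Roth 401(k) contribution: $195.12
(Employer's $227.21 toward Roth 401(k) contribution is not withheld from the employee.)
Total deductions = $272.96 + $631.69 + $1,190.70 + $108.25 + $126.34 + $6.32 + $36.01 + $195.12 = $2,567.39
Net pay = $6,316.91 − $2,567.39 = $3,749.52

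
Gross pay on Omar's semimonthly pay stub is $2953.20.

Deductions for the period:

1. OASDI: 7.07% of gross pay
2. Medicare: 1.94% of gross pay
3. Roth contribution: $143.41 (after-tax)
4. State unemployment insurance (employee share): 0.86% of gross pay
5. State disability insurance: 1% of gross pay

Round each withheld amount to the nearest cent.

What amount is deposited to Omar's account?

State disability insurance: $2953.20 × 0.01 = $29.53
State unemployment insurance (employee share): $2953.20 × 0.0086 = $25.40
Medicare: $2953.20 × 0.0194 = $57.29
OASDI: $2953.20 × 0.0707 = $208.79
Roth contribution: $143.41
Total deductions = $29.53 + $25.40 + $57.29 + $208.79 + $143.41 = $464.42
Net pay = $2953.20 − $464.42 = $2488.78

$2488.78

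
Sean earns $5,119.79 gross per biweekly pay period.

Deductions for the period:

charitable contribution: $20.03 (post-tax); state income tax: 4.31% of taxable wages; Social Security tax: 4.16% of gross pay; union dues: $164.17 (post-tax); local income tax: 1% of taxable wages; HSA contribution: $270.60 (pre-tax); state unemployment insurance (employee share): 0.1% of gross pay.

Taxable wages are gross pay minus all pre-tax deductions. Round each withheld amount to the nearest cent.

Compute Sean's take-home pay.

HSA contribution: $270.60
Taxable wages = $5,119.79 − $270.60 = $4,849.19
Local income tax: $4,849.19 × 0.01 = $48.49
State income tax: $4,849.19 × 0.0431 = $209.00
State unemployment insurance (employee share): $5,119.79 × 0.001 = $5.12
Social Security tax: $5,119.79 × 0.0416 = $212.98
Charitable contribution: $20.03
Union dues: $164.17
Total deductions = $270.60 + $48.49 + $209.00 + $5.12 + $212.98 + $20.03 + $164.17 = $930.39
Net pay = $5,119.79 − $930.39 = $4,189.40

$4,189.40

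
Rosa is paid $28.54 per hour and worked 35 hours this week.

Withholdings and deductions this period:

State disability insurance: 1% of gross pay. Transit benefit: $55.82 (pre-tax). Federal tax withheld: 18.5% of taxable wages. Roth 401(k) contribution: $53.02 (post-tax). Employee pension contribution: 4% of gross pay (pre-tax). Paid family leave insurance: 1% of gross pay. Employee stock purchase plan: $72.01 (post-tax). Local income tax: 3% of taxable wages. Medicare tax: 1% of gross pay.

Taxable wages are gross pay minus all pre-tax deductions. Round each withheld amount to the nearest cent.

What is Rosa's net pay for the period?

$553.95

Gross pay: 35 × $28.54 = $998.90
Transit benefit: $55.82
Employee pension contribution: $998.90 × 0.04 = $39.96
Pre-tax total = $55.82 + $39.96 = $95.78
Taxable wages = $998.90 − $95.78 = $903.12
Federal tax withheld: $903.12 × 0.185 = $167.08
Local income tax: $903.12 × 0.03 = $27.09
Paid family leave insurance: $998.90 × 0.01 = $9.99
Medicare tax: $998.90 × 0.01 = $9.99
State disability insurance: $998.90 × 0.01 = $9.99
Employee stock purchase plan: $72.01
Roth 401(k) contribution: $53.02
Total deductions = $55.82 + $39.96 + $167.08 + $27.09 + $9.99 + $9.99 + $9.99 + $72.01 + $53.02 = $444.95
Net pay = $998.90 − $444.95 = $553.95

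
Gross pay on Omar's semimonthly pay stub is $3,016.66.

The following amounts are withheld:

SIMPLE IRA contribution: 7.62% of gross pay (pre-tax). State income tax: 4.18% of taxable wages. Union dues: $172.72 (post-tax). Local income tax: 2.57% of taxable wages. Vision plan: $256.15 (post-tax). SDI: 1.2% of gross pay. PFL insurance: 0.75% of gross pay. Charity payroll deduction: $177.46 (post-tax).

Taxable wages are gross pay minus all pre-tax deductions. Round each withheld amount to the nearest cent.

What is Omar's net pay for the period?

SIMPLE IRA contribution: $3,016.66 × 0.0762 = $229.87
Taxable wages = $3,016.66 − $229.87 = $2,786.79
Local income tax: $2,786.79 × 0.0257 = $71.62
State income tax: $2,786.79 × 0.0418 = $116.49
SDI: $3,016.66 × 0.012 = $36.20
PFL insurance: $3,016.66 × 0.0075 = $22.62
Union dues: $172.72
Vision plan: $256.15
Charity payroll deduction: $177.46
Total deductions = $229.87 + $71.62 + $116.49 + $36.20 + $22.62 + $172.72 + $256.15 + $177.46 = $1,083.13
Net pay = $3,016.66 − $1,083.13 = $1,933.53

$1,933.53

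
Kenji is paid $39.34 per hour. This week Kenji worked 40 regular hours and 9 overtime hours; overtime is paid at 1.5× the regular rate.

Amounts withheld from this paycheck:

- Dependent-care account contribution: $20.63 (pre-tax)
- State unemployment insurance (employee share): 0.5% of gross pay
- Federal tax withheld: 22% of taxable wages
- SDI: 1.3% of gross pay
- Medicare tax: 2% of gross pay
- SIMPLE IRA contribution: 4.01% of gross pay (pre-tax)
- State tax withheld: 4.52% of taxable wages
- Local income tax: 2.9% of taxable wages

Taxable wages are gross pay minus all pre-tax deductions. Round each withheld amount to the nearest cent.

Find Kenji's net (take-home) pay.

$1331.39

Regular pay: 40 × $39.34 = $1573.60
Overtime pay: 9 × $39.34 × 1.5 = $531.09
Gross pay = $1573.60 + $531.09 = $2104.69
Dependent-care account contribution: $20.63
SIMPLE IRA contribution: $2104.69 × 0.0401 = $84.40
Pre-tax total = $20.63 + $84.40 = $105.03
Taxable wages = $2104.69 − $105.03 = $1999.66
Local income tax: $1999.66 × 0.029 = $57.99
State tax withheld: $1999.66 × 0.0452 = $90.38
Federal tax withheld: $1999.66 × 0.22 = $439.93
SDI: $2104.69 × 0.013 = $27.36
Medicare tax: $2104.69 × 0.02 = $42.09
State unemployment insurance (employee share): $2104.69 × 0.005 = $10.52
Total deductions = $20.63 + $84.40 + $57.99 + $90.38 + $439.93 + $27.36 + $42.09 + $10.52 = $773.30
Net pay = $2104.69 − $773.30 = $1331.39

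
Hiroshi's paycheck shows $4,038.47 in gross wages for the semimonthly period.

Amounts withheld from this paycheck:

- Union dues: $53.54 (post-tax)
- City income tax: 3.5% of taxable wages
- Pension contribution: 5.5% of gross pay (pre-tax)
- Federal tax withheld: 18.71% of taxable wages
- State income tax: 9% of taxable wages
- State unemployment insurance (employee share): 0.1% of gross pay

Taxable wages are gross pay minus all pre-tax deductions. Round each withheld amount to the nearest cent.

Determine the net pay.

$2,567.69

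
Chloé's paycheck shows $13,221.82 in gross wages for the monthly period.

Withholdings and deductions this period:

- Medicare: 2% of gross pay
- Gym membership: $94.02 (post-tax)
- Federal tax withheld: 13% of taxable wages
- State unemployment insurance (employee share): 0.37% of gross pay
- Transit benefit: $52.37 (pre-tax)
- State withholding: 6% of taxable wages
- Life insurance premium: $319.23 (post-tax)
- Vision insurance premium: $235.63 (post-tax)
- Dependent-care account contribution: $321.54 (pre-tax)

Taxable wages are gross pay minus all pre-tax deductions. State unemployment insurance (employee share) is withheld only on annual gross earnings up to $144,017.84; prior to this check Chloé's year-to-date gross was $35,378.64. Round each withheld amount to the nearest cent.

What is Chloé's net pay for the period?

$9,444.57

Dependent-care account contribution: $321.54
Transit benefit: $52.37
Pre-tax total = $321.54 + $52.37 = $373.91
Taxable wages = $13,221.82 − $373.91 = $12,847.91
State withholding: $12,847.91 × 0.06 = $770.87
Federal tax withheld: $12,847.91 × 0.13 = $1,670.23
State unemployment insurance (employee share): cap not yet reached, full $13,221.82 is subject → $13,221.82 × 0.0037 = $48.92
Medicare: $13,221.82 × 0.02 = $264.44
Gym membership: $94.02
Vision insurance premium: $235.63
Life insurance premium: $319.23
Total deductions = $321.54 + $52.37 + $770.87 + $1,670.23 + $48.92 + $264.44 + $94.02 + $235.63 + $319.23 = $3,777.25
Net pay = $13,221.82 − $3,777.25 = $9,444.57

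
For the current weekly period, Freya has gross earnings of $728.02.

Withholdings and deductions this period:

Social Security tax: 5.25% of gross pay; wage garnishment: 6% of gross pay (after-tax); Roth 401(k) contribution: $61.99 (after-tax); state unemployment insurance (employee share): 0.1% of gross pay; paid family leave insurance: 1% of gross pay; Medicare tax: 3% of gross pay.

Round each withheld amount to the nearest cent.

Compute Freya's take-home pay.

$554.28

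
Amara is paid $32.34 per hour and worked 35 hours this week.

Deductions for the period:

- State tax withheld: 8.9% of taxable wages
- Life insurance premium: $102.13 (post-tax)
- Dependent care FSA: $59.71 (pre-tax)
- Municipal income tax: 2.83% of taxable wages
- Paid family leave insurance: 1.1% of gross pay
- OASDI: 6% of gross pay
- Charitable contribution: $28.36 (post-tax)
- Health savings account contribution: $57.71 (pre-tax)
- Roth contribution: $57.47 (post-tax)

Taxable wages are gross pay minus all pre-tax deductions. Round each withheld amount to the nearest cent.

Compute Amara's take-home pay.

Gross pay: 35 × $32.34 = $1,131.90
Health savings account contribution: $57.71
Dependent care FSA: $59.71
Pre-tax total = $57.71 + $59.71 = $117.42
Taxable wages = $1,131.90 − $117.42 = $1,014.48
State tax withheld: $1,014.48 × 0.089 = $90.29
Municipal income tax: $1,014.48 × 0.0283 = $28.71
OASDI: $1,131.90 × 0.06 = $67.91
Paid family leave insurance: $1,131.90 × 0.011 = $12.45
Charitable contribution: $28.36
Life insurance premium: $102.13
Roth contribution: $57.47
Total deductions = $57.71 + $59.71 + $90.29 + $28.71 + $67.91 + $12.45 + $28.36 + $102.13 + $57.47 = $504.74
Net pay = $1,131.90 − $504.74 = $627.16

$627.16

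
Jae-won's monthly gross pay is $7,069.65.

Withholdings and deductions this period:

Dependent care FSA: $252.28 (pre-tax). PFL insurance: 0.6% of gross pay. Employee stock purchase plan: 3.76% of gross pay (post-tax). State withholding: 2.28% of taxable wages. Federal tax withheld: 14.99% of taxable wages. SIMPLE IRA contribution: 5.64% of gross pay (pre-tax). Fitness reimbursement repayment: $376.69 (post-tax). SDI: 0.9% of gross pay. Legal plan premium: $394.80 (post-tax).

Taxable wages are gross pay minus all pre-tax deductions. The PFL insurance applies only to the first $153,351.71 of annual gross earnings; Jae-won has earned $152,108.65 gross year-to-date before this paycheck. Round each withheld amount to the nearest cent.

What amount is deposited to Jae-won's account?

SIMPLE IRA contribution: $7,069.65 × 0.0564 = $398.73
Dependent care FSA: $252.28
Pre-tax total = $398.73 + $252.28 = $651.01
Taxable wages = $7,069.65 − $651.01 = $6,418.64
State withholding: $6,418.64 × 0.0228 = $146.34
Federal tax withheld: $6,418.64 × 0.1499 = $962.15
PFL insurance: only $153,351.71 − $152,108.65 = $1,243.06 of this check is subject → $1,243.06 × 0.006 = $7.46
SDI: $7,069.65 × 0.009 = $63.63
Fitness reimbursement repayment: $376.69
Legal plan premium: $394.80
Employee stock purchase plan: $7,069.65 × 0.0376 = $265.82
Total deductions = $398.73 + $252.28 + $146.34 + $962.15 + $7.46 + $63.63 + $376.69 + $394.80 + $265.82 = $2,867.90
Net pay = $7,069.65 − $2,867.90 = $4,201.75

$4,201.75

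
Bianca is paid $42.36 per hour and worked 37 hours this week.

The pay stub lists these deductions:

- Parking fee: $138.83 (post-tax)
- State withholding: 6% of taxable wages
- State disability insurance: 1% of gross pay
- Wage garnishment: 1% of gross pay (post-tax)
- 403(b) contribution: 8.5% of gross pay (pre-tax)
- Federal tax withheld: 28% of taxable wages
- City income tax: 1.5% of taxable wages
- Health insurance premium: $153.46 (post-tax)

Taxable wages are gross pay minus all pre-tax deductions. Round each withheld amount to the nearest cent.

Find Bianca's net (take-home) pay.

$601.36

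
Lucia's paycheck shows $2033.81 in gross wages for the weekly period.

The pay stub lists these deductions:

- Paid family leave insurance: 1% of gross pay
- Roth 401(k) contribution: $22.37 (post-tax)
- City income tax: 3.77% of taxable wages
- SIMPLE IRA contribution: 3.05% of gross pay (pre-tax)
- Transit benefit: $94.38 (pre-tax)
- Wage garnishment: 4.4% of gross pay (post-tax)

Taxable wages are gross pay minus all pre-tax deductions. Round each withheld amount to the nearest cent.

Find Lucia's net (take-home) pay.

$1674.42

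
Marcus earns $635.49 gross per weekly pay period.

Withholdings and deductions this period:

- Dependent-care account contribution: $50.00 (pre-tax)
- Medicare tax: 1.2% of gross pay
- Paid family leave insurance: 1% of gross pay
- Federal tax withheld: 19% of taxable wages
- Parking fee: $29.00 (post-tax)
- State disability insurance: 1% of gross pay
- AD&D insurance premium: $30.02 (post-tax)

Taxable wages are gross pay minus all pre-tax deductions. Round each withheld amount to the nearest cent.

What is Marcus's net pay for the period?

Dependent-care account contribution: $50.00
Taxable wages = $635.49 − $50.00 = $585.49
Federal tax withheld: $585.49 × 0.19 = $111.24
State disability insurance: $635.49 × 0.01 = $6.35
Medicare tax: $635.49 × 0.012 = $7.63
Paid family leave insurance: $635.49 × 0.01 = $6.35
Parking fee: $29.00
AD&D insurance premium: $30.02
Total deductions = $50.00 + $111.24 + $6.35 + $7.63 + $6.35 + $29.00 + $30.02 = $240.59
Net pay = $635.49 − $240.59 = $394.90

$394.90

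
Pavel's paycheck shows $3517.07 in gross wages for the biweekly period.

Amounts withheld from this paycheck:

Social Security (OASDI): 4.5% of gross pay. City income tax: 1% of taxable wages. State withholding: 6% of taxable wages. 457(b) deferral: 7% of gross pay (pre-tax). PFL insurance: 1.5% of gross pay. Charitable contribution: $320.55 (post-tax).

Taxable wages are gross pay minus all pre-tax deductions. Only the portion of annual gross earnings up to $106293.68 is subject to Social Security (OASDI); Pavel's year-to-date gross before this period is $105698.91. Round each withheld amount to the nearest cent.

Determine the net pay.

$2641.85

457(b) deferral: $3517.07 × 0.07 = $246.19
Taxable wages = $3517.07 − $246.19 = $3270.88
City income tax: $3270.88 × 0.01 = $32.71
State withholding: $3270.88 × 0.06 = $196.25
Social Security (OASDI): only $106293.68 − $105698.91 = $594.77 of this check is subject → $594.77 × 0.045 = $26.76
PFL insurance: $3517.07 × 0.015 = $52.76
Charitable contribution: $320.55
Total deductions = $246.19 + $32.71 + $196.25 + $26.76 + $52.76 + $320.55 = $875.22
Net pay = $3517.07 − $875.22 = $2641.85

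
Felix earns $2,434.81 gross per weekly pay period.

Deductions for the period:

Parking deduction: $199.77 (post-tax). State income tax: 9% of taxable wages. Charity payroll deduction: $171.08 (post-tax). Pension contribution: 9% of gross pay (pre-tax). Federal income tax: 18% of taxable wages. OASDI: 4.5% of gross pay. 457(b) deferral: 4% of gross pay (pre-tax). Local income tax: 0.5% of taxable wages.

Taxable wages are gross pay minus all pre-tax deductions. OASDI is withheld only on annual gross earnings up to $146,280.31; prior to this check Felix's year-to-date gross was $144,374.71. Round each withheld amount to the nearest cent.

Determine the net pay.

$1,079.16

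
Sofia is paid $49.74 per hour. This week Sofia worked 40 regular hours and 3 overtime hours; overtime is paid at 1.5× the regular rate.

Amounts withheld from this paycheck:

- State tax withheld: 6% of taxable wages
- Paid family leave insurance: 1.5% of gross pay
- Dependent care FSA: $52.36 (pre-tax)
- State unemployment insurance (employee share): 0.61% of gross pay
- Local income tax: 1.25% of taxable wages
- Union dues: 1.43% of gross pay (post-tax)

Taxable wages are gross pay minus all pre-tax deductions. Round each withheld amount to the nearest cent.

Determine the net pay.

$1926.05

Regular pay: 40 × $49.74 = $1989.60
Overtime pay: 3 × $49.74 × 1.5 = $223.83
Gross pay = $1989.60 + $223.83 = $2213.43
Dependent care FSA: $52.36
Taxable wages = $2213.43 − $52.36 = $2161.07
State tax withheld: $2161.07 × 0.06 = $129.66
Local income tax: $2161.07 × 0.0125 = $27.01
Paid family leave insurance: $2213.43 × 0.015 = $33.20
State unemployment insurance (employee share): $2213.43 × 0.0061 = $13.50
Union dues: $2213.43 × 0.0143 = $31.65
Total deductions = $52.36 + $129.66 + $27.01 + $33.20 + $13.50 + $31.65 = $287.38
Net pay = $2213.43 − $287.38 = $1926.05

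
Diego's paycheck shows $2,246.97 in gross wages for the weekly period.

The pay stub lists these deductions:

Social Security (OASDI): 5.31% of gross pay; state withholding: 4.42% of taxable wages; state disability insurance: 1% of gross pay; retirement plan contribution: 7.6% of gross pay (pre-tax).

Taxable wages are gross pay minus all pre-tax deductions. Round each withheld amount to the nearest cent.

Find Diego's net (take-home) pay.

$1,842.65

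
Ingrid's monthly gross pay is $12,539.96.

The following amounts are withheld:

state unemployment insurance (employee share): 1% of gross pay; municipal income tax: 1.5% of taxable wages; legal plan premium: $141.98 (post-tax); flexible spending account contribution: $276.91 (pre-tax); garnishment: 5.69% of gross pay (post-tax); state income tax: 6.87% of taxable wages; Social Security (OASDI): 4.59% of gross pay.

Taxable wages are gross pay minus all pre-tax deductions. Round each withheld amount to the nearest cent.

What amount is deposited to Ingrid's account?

$9,680.15

Flexible spending account contribution: $276.91
Taxable wages = $12,539.96 − $276.91 = $12,263.05
Municipal income tax: $12,263.05 × 0.015 = $183.95
State income tax: $12,263.05 × 0.0687 = $842.47
State unemployment insurance (employee share): $12,539.96 × 0.01 = $125.40
Social Security (OASDI): $12,539.96 × 0.0459 = $575.58
Garnishment: $12,539.96 × 0.0569 = $713.52
Legal plan premium: $141.98
Total deductions = $276.91 + $183.95 + $842.47 + $125.40 + $575.58 + $713.52 + $141.98 = $2,859.81
Net pay = $12,539.96 − $2,859.81 = $9,680.15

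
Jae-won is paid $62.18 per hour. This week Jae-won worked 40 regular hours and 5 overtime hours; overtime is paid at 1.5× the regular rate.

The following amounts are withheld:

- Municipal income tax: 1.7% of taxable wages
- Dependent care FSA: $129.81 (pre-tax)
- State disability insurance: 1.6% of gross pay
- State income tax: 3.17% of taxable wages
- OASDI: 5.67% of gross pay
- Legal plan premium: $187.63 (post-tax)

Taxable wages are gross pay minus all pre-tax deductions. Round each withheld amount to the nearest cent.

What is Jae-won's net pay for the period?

Regular pay: 40 × $62.18 = $2,487.20
Overtime pay: 5 × $62.18 × 1.5 = $466.35
Gross pay = $2,487.20 + $466.35 = $2,953.55
Dependent care FSA: $129.81
Taxable wages = $2,953.55 − $129.81 = $2,823.74
Municipal income tax: $2,823.74 × 0.017 = $48.00
State income tax: $2,823.74 × 0.0317 = $89.51
State disability insurance: $2,953.55 × 0.016 = $47.26
OASDI: $2,953.55 × 0.0567 = $167.47
Legal plan premium: $187.63
Total deductions = $129.81 + $48.00 + $89.51 + $47.26 + $167.47 + $187.63 = $669.68
Net pay = $2,953.55 − $669.68 = $2,283.87

$2,283.87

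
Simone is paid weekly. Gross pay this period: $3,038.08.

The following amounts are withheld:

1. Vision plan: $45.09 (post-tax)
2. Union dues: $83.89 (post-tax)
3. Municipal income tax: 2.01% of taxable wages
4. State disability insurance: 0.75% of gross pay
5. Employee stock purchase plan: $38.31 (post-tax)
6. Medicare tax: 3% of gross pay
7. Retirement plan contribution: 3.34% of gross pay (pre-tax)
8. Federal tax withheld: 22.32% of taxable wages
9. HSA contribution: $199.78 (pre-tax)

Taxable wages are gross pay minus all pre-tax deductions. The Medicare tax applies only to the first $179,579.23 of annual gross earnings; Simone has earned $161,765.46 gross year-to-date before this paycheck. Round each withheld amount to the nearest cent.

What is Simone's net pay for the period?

HSA contribution: $199.78
Retirement plan contribution: $3,038.08 × 0.0334 = $101.47
Pre-tax total = $199.78 + $101.47 = $301.25
Taxable wages = $3,038.08 − $301.25 = $2,736.83
Federal tax withheld: $2,736.83 × 0.2232 = $610.86
Municipal income tax: $2,736.83 × 0.0201 = $55.01
Medicare tax: cap not yet reached, full $3,038.08 is subject → $3,038.08 × 0.03 = $91.14
State disability insurance: $3,038.08 × 0.0075 = $22.79
Employee stock purchase plan: $38.31
Vision plan: $45.09
Union dues: $83.89
Total deductions = $199.78 + $101.47 + $610.86 + $55.01 + $91.14 + $22.79 + $38.31 + $45.09 + $83.89 = $1,248.34
Net pay = $3,038.08 − $1,248.34 = $1,789.74

$1,789.74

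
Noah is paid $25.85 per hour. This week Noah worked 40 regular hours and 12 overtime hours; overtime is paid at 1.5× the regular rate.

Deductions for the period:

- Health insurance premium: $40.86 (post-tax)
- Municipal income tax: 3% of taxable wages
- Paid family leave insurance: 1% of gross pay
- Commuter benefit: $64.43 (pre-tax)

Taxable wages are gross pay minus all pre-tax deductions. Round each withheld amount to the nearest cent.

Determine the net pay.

$1335.97

Regular pay: 40 × $25.85 = $1034.00
Overtime pay: 12 × $25.85 × 1.5 = $465.30
Gross pay = $1034.00 + $465.30 = $1499.30
Commuter benefit: $64.43
Taxable wages = $1499.30 − $64.43 = $1434.87
Municipal income tax: $1434.87 × 0.03 = $43.05
Paid family leave insurance: $1499.30 × 0.01 = $14.99
Health insurance premium: $40.86
Total deductions = $64.43 + $43.05 + $14.99 + $40.86 = $163.33
Net pay = $1499.30 − $163.33 = $1335.97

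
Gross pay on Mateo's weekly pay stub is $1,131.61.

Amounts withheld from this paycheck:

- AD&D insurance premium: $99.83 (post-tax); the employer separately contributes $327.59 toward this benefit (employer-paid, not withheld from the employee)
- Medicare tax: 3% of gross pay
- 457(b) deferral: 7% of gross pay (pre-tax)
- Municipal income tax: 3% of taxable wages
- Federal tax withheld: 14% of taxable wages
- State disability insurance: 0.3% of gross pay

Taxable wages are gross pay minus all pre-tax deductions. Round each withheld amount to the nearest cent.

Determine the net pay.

$736.32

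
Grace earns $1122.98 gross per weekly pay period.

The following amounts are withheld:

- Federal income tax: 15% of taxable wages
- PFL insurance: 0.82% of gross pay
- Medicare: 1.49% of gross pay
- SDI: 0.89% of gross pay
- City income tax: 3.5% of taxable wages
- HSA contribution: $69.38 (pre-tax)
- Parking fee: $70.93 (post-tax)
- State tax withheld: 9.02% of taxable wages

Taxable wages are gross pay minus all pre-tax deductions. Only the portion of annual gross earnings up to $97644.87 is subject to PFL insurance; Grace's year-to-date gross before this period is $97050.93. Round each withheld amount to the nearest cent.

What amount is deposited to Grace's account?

$661.13

HSA contribution: $69.38
Taxable wages = $1122.98 − $69.38 = $1053.60
Federal income tax: $1053.60 × 0.15 = $158.04
State tax withheld: $1053.60 × 0.0902 = $95.03
City income tax: $1053.60 × 0.035 = $36.88
SDI: $1122.98 × 0.0089 = $9.99
PFL insurance: only $97644.87 − $97050.93 = $593.94 of this check is subject → $593.94 × 0.0082 = $4.87
Medicare: $1122.98 × 0.0149 = $16.73
Parking fee: $70.93
Total deductions = $69.38 + $158.04 + $95.03 + $36.88 + $9.99 + $4.87 + $16.73 + $70.93 = $461.85
Net pay = $1122.98 − $461.85 = $661.13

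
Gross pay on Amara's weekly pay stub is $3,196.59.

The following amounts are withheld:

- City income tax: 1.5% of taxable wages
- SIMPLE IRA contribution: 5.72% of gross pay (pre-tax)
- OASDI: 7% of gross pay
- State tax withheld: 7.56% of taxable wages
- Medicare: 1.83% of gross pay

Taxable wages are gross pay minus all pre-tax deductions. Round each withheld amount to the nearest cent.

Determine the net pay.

$2,458.44

SIMPLE IRA contribution: $3,196.59 × 0.0572 = $182.84
Taxable wages = $3,196.59 − $182.84 = $3,013.75
City income tax: $3,013.75 × 0.015 = $45.21
State tax withheld: $3,013.75 × 0.0756 = $227.84
OASDI: $3,196.59 × 0.07 = $223.76
Medicare: $3,196.59 × 0.0183 = $58.50
Total deductions = $182.84 + $45.21 + $227.84 + $223.76 + $58.50 = $738.15
Net pay = $3,196.59 − $738.15 = $2,458.44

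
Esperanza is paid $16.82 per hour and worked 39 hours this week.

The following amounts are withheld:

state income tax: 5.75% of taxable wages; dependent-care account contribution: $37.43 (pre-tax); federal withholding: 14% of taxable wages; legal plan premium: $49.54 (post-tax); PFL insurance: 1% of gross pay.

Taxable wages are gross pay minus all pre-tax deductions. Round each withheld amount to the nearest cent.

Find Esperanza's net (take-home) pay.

$440.28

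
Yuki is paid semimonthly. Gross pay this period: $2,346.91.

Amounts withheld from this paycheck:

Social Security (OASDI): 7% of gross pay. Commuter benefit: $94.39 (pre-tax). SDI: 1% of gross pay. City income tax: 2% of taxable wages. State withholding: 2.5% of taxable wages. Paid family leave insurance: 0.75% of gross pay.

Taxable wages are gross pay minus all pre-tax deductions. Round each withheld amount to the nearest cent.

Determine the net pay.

Commuter benefit: $94.39
Taxable wages = $2,346.91 − $94.39 = $2,252.52
State withholding: $2,252.52 × 0.025 = $56.31
City income tax: $2,252.52 × 0.02 = $45.05
Social Security (OASDI): $2,346.91 × 0.07 = $164.28
Paid family leave insurance: $2,346.91 × 0.0075 = $17.60
SDI: $2,346.91 × 0.01 = $23.47
Total deductions = $94.39 + $56.31 + $45.05 + $164.28 + $17.60 + $23.47 = $401.10
Net pay = $2,346.91 − $401.10 = $1,945.81

$1,945.81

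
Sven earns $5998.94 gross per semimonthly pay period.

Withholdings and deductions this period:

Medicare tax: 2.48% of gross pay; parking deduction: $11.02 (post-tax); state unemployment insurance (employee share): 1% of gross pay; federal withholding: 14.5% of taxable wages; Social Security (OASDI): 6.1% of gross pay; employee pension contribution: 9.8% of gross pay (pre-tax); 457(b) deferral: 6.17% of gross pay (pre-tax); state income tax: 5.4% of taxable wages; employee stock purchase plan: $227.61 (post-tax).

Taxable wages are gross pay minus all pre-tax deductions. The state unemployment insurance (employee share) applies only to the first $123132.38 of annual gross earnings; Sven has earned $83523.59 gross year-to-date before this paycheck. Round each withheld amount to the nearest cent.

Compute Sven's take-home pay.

$3224.44

457(b) deferral: $5998.94 × 0.0617 = $370.13
Employee pension contribution: $5998.94 × 0.098 = $587.90
Pre-tax total = $370.13 + $587.90 = $958.03
Taxable wages = $5998.94 − $958.03 = $5040.91
Federal withholding: $5040.91 × 0.145 = $730.93
State income tax: $5040.91 × 0.054 = $272.21
Medicare tax: $5998.94 × 0.0248 = $148.77
State unemployment insurance (employee share): cap not yet reached, full $5998.94 is subject → $5998.94 × 0.01 = $59.99
Social Security (OASDI): $5998.94 × 0.061 = $365.94
Parking deduction: $11.02
Employee stock purchase plan: $227.61
Total deductions = $370.13 + $587.90 + $730.93 + $272.21 + $148.77 + $59.99 + $365.94 + $11.02 + $227.61 = $2774.50
Net pay = $5998.94 − $2774.50 = $3224.44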